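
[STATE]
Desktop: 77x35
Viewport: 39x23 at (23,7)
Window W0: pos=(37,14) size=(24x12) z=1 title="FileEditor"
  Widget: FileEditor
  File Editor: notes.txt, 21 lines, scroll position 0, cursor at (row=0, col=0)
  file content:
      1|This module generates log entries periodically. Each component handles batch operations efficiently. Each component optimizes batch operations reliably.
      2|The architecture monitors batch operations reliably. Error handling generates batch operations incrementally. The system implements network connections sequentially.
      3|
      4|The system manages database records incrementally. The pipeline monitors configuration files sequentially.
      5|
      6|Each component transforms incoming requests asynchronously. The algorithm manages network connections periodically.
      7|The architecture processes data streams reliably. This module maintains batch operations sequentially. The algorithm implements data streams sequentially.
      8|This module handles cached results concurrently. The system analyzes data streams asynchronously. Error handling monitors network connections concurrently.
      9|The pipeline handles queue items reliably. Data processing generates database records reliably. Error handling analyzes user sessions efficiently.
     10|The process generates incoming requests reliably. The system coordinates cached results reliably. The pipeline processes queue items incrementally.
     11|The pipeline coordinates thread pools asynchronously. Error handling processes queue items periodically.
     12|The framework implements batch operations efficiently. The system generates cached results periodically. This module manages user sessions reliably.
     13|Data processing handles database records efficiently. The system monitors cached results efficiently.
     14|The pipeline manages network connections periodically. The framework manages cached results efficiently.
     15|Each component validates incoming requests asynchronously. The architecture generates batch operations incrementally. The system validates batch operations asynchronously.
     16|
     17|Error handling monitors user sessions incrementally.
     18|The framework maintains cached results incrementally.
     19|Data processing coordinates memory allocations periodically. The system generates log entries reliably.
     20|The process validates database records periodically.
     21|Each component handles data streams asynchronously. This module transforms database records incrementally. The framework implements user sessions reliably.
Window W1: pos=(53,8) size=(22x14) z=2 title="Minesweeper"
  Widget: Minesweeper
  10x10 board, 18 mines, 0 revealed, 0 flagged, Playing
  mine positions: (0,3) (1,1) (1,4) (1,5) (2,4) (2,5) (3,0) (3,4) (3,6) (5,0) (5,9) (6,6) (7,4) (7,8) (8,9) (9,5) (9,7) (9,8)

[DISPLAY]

                                       
                              ┏━━━━━━━━
                              ┃ Mineswe
                              ┠────────
                              ┃■■■■■■■■
                              ┃■■■■■■■■
                              ┃■■■■■■■■
              ┏━━━━━━━━━━━━━━━┃■■■■■■■■
              ┃ FileEditor    ┃■■■■■■■■
              ┠───────────────┃■■■■■■■■
              ┃█his module gen┃■■■■■■■■
              ┃The architectur┃■■■■■■■■
              ┃               ┃■■■■■■■■
              ┃The system mana┃■■■■■■■■
              ┃               ┗━━━━━━━━
              ┃Each component transf░┃ 
              ┃The architecture proc░┃ 
              ┃This module handles c▼┃ 
              ┗━━━━━━━━━━━━━━━━━━━━━━┛ 
                                       
                                       
                                       
                                       


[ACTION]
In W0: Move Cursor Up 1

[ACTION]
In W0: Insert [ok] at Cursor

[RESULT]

                                       
                              ┏━━━━━━━━
                              ┃ Mineswe
                              ┠────────
                              ┃■■■■■■■■
                              ┃■■■■■■■■
                              ┃■■■■■■■■
              ┏━━━━━━━━━━━━━━━┃■■■■■■■■
              ┃ FileEditor    ┃■■■■■■■■
              ┠───────────────┃■■■■■■■■
              ┃ok█his module g┃■■■■■■■■
              ┃The architectur┃■■■■■■■■
              ┃               ┃■■■■■■■■
              ┃The system mana┃■■■■■■■■
              ┃               ┗━━━━━━━━
              ┃Each component transf░┃ 
              ┃The architecture proc░┃ 
              ┃This module handles c▼┃ 
              ┗━━━━━━━━━━━━━━━━━━━━━━┛ 
                                       
                                       
                                       
                                       


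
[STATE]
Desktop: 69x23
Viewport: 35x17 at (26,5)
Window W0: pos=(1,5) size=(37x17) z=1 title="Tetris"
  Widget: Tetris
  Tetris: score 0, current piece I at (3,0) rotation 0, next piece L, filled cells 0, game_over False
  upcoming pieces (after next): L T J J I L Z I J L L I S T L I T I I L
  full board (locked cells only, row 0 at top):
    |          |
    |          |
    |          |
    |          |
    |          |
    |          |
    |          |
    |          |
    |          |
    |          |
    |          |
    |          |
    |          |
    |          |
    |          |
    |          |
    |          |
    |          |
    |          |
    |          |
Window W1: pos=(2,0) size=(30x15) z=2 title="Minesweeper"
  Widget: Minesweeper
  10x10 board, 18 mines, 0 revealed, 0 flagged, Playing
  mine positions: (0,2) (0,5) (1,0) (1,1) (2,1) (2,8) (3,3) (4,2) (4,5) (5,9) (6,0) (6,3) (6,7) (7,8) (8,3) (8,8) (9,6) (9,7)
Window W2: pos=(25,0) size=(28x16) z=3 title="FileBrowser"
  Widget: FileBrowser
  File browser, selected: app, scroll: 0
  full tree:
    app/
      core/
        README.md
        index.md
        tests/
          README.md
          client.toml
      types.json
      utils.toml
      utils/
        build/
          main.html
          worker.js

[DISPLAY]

    types.json            ┃        
    utils.toml            ┃        
    [+] utils/            ┃        
                          ┃        
                          ┃        
                          ┃        
                          ┃        
                          ┃        
                          ┃        
                          ┃        
━━━━━━━━━━━━━━━━━━━━━━━━━━┛        
           ┃                       
           ┃                       
           ┃                       
           ┃                       
           ┃                       
━━━━━━━━━━━┛                       


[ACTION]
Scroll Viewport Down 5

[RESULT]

    utils.toml            ┃        
    [+] utils/            ┃        
                          ┃        
                          ┃        
                          ┃        
                          ┃        
                          ┃        
                          ┃        
                          ┃        
━━━━━━━━━━━━━━━━━━━━━━━━━━┛        
           ┃                       
           ┃                       
           ┃                       
           ┃                       
           ┃                       
━━━━━━━━━━━┛                       
                                   


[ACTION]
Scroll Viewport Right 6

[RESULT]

ils.toml            ┃              
] utils/            ┃              
                    ┃              
                    ┃              
                    ┃              
                    ┃              
                    ┃              
                    ┃              
                    ┃              
━━━━━━━━━━━━━━━━━━━━┛              
     ┃                             
     ┃                             
     ┃                             
     ┃                             
     ┃                             
━━━━━┛                             
                                   


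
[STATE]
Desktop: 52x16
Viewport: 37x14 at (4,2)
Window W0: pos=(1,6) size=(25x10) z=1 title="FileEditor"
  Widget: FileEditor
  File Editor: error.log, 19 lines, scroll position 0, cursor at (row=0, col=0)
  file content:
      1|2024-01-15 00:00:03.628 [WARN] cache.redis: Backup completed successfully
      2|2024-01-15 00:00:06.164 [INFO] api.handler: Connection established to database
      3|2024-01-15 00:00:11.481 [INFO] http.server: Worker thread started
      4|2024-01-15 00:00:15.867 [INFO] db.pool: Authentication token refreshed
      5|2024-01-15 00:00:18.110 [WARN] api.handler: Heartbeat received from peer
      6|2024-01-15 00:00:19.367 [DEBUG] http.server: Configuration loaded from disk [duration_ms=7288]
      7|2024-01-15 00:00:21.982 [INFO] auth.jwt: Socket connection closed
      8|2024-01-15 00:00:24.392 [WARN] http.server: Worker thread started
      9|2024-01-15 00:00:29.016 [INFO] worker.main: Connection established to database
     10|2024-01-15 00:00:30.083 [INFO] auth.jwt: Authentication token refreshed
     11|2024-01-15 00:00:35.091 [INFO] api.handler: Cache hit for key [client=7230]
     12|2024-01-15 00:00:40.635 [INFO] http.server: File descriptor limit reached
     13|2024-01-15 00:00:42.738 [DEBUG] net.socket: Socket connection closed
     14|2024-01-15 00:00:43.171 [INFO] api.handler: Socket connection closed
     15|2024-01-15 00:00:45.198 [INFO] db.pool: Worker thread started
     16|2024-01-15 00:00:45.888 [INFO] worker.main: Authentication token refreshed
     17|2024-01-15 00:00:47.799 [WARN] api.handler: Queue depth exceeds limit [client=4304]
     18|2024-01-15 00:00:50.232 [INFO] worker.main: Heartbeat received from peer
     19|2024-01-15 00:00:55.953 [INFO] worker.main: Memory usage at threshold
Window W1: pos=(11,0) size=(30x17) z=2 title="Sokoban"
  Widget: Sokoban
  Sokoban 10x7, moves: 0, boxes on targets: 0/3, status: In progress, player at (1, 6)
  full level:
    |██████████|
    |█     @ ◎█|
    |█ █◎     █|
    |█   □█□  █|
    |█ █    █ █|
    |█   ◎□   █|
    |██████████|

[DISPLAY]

       ┠────────────────────────────┨
       ┃██████████                  ┃
       ┃█     @ ◎█                  ┃
       ┃█ █◎     █                  ┃
━━━━━━━┃█   □█□  █                  ┃
ileEdit┃█ █    █ █                  ┃
───────┃█   ◎□   █                  ┃
24-01-1┃██████████                  ┃
24-01-1┃Moves: 0  0/3               ┃
24-01-1┃                            ┃
24-01-1┃                            ┃
24-01-1┃                            ┃
24-01-1┃                            ┃
━━━━━━━┃                            ┃


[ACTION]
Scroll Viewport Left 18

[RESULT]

           ┠─────────────────────────
           ┃██████████               
           ┃█     @ ◎█               
           ┃█ █◎     █               
 ┏━━━━━━━━━┃█   □█□  █               
 ┃ FileEdit┃█ █    █ █               
 ┠─────────┃█   ◎□   █               
 ┃█024-01-1┃██████████               
 ┃2024-01-1┃Moves: 0  0/3            
 ┃2024-01-1┃                         
 ┃2024-01-1┃                         
 ┃2024-01-1┃                         
 ┃2024-01-1┃                         
 ┗━━━━━━━━━┃                         


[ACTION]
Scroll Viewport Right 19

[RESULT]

─────────────────────────┨           
███████                  ┃           
   @ ◎█                  ┃           
◎     █                  ┃           
 □█□  █                  ┃           
    █ █                  ┃           
 ◎□   █                  ┃           
███████                  ┃           
es: 0  0/3               ┃           
                         ┃           
                         ┃           
                         ┃           
                         ┃           
                         ┃           


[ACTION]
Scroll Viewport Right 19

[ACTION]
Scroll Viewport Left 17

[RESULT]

           ┠─────────────────────────
           ┃██████████               
           ┃█     @ ◎█               
           ┃█ █◎     █               
 ┏━━━━━━━━━┃█   □█□  █               
 ┃ FileEdit┃█ █    █ █               
 ┠─────────┃█   ◎□   █               
 ┃█024-01-1┃██████████               
 ┃2024-01-1┃Moves: 0  0/3            
 ┃2024-01-1┃                         
 ┃2024-01-1┃                         
 ┃2024-01-1┃                         
 ┃2024-01-1┃                         
 ┗━━━━━━━━━┃                         


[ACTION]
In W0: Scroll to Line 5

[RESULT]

           ┠─────────────────────────
           ┃██████████               
           ┃█     @ ◎█               
           ┃█ █◎     █               
 ┏━━━━━━━━━┃█   □█□  █               
 ┃ FileEdit┃█ █    █ █               
 ┠─────────┃█   ◎□   █               
 ┃2024-01-1┃██████████               
 ┃2024-01-1┃Moves: 0  0/3            
 ┃2024-01-1┃                         
 ┃2024-01-1┃                         
 ┃2024-01-1┃                         
 ┃2024-01-1┃                         
 ┗━━━━━━━━━┃                         


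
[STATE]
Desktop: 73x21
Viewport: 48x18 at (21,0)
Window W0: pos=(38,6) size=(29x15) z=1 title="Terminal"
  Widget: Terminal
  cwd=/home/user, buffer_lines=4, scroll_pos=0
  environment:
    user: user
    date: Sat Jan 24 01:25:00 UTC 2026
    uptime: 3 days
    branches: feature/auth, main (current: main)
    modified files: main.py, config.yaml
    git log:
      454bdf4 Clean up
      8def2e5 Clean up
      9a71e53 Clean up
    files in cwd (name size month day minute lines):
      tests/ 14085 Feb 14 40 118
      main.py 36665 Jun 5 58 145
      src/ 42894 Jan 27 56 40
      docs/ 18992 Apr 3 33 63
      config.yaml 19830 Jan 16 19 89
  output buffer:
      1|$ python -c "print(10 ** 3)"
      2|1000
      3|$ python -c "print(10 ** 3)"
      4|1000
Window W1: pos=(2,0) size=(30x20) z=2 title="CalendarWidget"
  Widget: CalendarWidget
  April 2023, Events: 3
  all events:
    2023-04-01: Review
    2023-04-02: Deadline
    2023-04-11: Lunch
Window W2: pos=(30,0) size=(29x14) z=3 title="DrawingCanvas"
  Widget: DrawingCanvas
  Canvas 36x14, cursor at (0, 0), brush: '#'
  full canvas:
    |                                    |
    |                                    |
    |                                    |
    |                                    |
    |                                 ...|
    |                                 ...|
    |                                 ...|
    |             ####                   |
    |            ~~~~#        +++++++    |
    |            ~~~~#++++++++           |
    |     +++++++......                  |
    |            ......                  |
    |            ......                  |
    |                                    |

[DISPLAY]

━━━━━━━━━┏━━━━━━━━━━━━━━━━━━━━━━━━━━━┓          
         ┃ DrawingCanvas             ┃          
─────────┠───────────────────────────┨          
3        ┃+                          ┃          
Su       ┃                           ┃          
  2*     ┃                           ┃          
 9       ┃                           ┃━━━━━━━┓  
 16      ┃                           ┃       ┃  
23       ┃                           ┃───────┨  
30       ┃                           ┃0 ** 3)┃  
         ┃             ####          ┃       ┃  
         ┃            ~~~~#        ++┃0 ** 3)┃  
         ┃            ~~~~#++++++++  ┃       ┃  
         ┗━━━━━━━━━━━━━━━━━━━━━━━━━━━┛       ┃  
          ┃      ┃                           ┃  
          ┃      ┃                           ┃  
          ┃      ┃                           ┃  
          ┃      ┃                           ┃  


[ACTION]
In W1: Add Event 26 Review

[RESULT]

━━━━━━━━━┏━━━━━━━━━━━━━━━━━━━━━━━━━━━┓          
         ┃ DrawingCanvas             ┃          
─────────┠───────────────────────────┨          
3        ┃+                          ┃          
Su       ┃                           ┃          
  2*     ┃                           ┃          
 9       ┃                           ┃━━━━━━━┓  
 16      ┃                           ┃       ┃  
23       ┃                           ┃───────┨  
 30      ┃                           ┃0 ** 3)┃  
         ┃             ####          ┃       ┃  
         ┃            ~~~~#        ++┃0 ** 3)┃  
         ┃            ~~~~#++++++++  ┃       ┃  
         ┗━━━━━━━━━━━━━━━━━━━━━━━━━━━┛       ┃  
          ┃      ┃                           ┃  
          ┃      ┃                           ┃  
          ┃      ┃                           ┃  
          ┃      ┃                           ┃  


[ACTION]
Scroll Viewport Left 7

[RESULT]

━━━━━━━━━━━━━━━━┏━━━━━━━━━━━━━━━━━━━━━━━━━━━┓   
dget            ┃ DrawingCanvas             ┃   
────────────────┠───────────────────────────┨   
ril 2023        ┃+                          ┃   
 Fr Sa Su       ┃                           ┃   
     1*  2*     ┃                           ┃   
  7  8  9       ┃                           ┃━━━
3 14 15 16      ┃                           ┃   
 21 22 23       ┃                           ┃───
7 28 29 30      ┃                           ┃0 *
                ┃             ####          ┃   
                ┃            ~~~~#        ++┃0 *
                ┃            ~~~~#++++++++  ┃   
                ┗━━━━━━━━━━━━━━━━━━━━━━━━━━━┛   
                 ┃      ┃                       
                 ┃      ┃                       
                 ┃      ┃                       
                 ┃      ┃                       


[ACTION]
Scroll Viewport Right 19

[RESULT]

━━━━━┏━━━━━━━━━━━━━━━━━━━━━━━━━━━┓              
     ┃ DrawingCanvas             ┃              
─────┠───────────────────────────┨              
     ┃+                          ┃              
     ┃                           ┃              
     ┃                           ┃              
     ┃                           ┃━━━━━━━┓      
     ┃                           ┃       ┃      
     ┃                           ┃───────┨      
     ┃                           ┃0 ** 3)┃      
     ┃             ####          ┃       ┃      
     ┃            ~~~~#        ++┃0 ** 3)┃      
     ┃            ~~~~#++++++++  ┃       ┃      
     ┗━━━━━━━━━━━━━━━━━━━━━━━━━━━┛       ┃      
      ┃      ┃                           ┃      
      ┃      ┃                           ┃      
      ┃      ┃                           ┃      
      ┃      ┃                           ┃      


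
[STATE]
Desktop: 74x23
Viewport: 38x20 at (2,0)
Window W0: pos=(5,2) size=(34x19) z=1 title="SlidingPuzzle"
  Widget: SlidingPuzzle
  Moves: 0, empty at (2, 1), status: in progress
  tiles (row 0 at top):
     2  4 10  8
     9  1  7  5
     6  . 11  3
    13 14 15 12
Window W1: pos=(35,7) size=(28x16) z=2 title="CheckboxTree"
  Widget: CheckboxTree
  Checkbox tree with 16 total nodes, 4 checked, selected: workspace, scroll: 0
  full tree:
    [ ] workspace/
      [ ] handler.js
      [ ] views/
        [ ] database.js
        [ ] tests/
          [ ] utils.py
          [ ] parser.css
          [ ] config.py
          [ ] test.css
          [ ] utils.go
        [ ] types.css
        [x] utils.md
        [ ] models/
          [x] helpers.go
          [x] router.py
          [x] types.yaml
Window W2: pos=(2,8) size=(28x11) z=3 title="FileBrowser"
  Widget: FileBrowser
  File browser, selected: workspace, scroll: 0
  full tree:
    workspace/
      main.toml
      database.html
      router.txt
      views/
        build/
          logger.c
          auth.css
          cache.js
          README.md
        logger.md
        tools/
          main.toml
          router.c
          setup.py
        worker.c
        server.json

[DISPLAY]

                                      
                                      
   ┏━━━━━━━━━━━━━━━━━━━━━━━━━━━━━━━━┓ 
   ┃ SlidingPuzzle                  ┃ 
   ┠────────────────────────────────┨ 
   ┃┌────┬────┬────┬────┐           ┃ 
   ┃│  2 │  4 │ 10 │  8 │           ┃ 
   ┃├────┼────┼────┼────┤        ┏━━━━
┏━━━━━━━━━━━━━━━━━━━━━━━━━━┓     ┃ Che
┃ FileBrowser              ┃     ┠────
┠──────────────────────────┨     ┃>[-]
┃> [-] workspace/          ┃     ┃   [
┃    main.toml             ┃     ┃   [
┃    database.html         ┃     ┃    
┃    router.txt            ┃     ┃    
┃    [+] views/            ┃     ┃    
┃                          ┃     ┃    
┃                          ┃     ┃    
┗━━━━━━━━━━━━━━━━━━━━━━━━━━┛     ┃    
   ┃                             ┃    


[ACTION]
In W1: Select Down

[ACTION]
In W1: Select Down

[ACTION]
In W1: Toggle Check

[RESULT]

                                      
                                      
   ┏━━━━━━━━━━━━━━━━━━━━━━━━━━━━━━━━┓ 
   ┃ SlidingPuzzle                  ┃ 
   ┠────────────────────────────────┨ 
   ┃┌────┬────┬────┬────┐           ┃ 
   ┃│  2 │  4 │ 10 │  8 │           ┃ 
   ┃├────┼────┼────┼────┤        ┏━━━━
┏━━━━━━━━━━━━━━━━━━━━━━━━━━┓     ┃ Che
┃ FileBrowser              ┃     ┠────
┠──────────────────────────┨     ┃ [-]
┃> [-] workspace/          ┃     ┃   [
┃    main.toml             ┃     ┃>  [
┃    database.html         ┃     ┃    
┃    router.txt            ┃     ┃    
┃    [+] views/            ┃     ┃    
┃                          ┃     ┃    
┃                          ┃     ┃    
┗━━━━━━━━━━━━━━━━━━━━━━━━━━┛     ┃    
   ┃                             ┃    


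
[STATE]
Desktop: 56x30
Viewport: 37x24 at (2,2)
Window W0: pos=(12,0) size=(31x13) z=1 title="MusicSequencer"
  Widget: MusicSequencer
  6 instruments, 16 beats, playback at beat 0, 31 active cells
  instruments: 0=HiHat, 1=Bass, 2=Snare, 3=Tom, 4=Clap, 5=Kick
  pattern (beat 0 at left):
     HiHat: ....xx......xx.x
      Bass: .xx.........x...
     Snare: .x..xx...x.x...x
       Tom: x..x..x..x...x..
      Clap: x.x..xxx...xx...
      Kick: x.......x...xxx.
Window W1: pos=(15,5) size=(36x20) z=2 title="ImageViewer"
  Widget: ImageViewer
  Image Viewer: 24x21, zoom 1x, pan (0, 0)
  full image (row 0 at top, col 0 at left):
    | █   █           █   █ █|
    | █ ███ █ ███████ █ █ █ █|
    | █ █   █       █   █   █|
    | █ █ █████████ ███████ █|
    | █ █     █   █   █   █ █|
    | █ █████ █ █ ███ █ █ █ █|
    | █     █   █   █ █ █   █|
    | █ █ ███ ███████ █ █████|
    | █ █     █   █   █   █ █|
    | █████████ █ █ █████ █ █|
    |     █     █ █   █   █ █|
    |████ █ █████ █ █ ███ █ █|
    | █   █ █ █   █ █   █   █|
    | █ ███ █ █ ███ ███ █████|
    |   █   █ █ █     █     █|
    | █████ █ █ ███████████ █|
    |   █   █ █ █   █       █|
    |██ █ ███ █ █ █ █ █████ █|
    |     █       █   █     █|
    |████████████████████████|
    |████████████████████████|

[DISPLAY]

          ┠──────────────────────────
          ┃      ▼123456789012345    
          ┃ HiHat····██······██·█    
          ┃  ┏━━━━━━━━━━━━━━━━━━━━━━━
          ┃ S┃ ImageViewer           
          ┃  ┠───────────────────────
          ┃  ┃ █   █           █   █ 
          ┃  ┃ █ ███ █ ███████ █ █ █ 
          ┃  ┃ █ █   █       █   █   
          ┃  ┃ █ █ █████████ ███████ 
          ┗━━┃ █ █     █   █   █   █ 
             ┃ █ █████ █ █ ███ █ █ █ 
             ┃ █     █   █   █ █ █   
             ┃ █ █ ███ ███████ █ ████
             ┃ █ █     █   █   █   █ 
             ┃ █████████ █ █ █████ █ 
             ┃     █     █ █   █   █ 
             ┃████ █ █████ █ █ ███ █ 
             ┃ █   █ █ █   █ █   █   
             ┃ █ ███ █ █ ███ ███ ████
             ┃   █   █ █ █     █     
             ┃ █████ █ █ ███████████ 
             ┗━━━━━━━━━━━━━━━━━━━━━━━
                                     


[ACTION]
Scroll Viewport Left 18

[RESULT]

            ┠────────────────────────
            ┃      ▼123456789012345  
            ┃ HiHat····██······██·█  
            ┃  ┏━━━━━━━━━━━━━━━━━━━━━
            ┃ S┃ ImageViewer         
            ┃  ┠─────────────────────
            ┃  ┃ █   █           █   
            ┃  ┃ █ ███ █ ███████ █ █ 
            ┃  ┃ █ █   █       █   █ 
            ┃  ┃ █ █ █████████ ██████
            ┗━━┃ █ █     █   █   █   
               ┃ █ █████ █ █ ███ █ █ 
               ┃ █     █   █   █ █ █ 
               ┃ █ █ ███ ███████ █ ██
               ┃ █ █     █   █   █   
               ┃ █████████ █ █ █████ 
               ┃     █     █ █   █   
               ┃████ █ █████ █ █ ███ 
               ┃ █   █ █ █   █ █   █ 
               ┃ █ ███ █ █ ███ ███ ██
               ┃   █   █ █ █     █   
               ┃ █████ █ █ ██████████
               ┗━━━━━━━━━━━━━━━━━━━━━
                                     


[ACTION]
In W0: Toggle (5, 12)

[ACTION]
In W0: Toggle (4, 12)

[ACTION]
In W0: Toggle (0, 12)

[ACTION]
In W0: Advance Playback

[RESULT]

            ┠────────────────────────
            ┃      0▼23456789012345  
            ┃ HiHat····██·······█·█  
            ┃  ┏━━━━━━━━━━━━━━━━━━━━━
            ┃ S┃ ImageViewer         
            ┃  ┠─────────────────────
            ┃  ┃ █   █           █   
            ┃  ┃ █ ███ █ ███████ █ █ 
            ┃  ┃ █ █   █       █   █ 
            ┃  ┃ █ █ █████████ ██████
            ┗━━┃ █ █     █   █   █   
               ┃ █ █████ █ █ ███ █ █ 
               ┃ █     █   █   █ █ █ 
               ┃ █ █ ███ ███████ █ ██
               ┃ █ █     █   █   █   
               ┃ █████████ █ █ █████ 
               ┃     █     █ █   █   
               ┃████ █ █████ █ █ ███ 
               ┃ █   █ █ █   █ █   █ 
               ┃ █ ███ █ █ ███ ███ ██
               ┃   █   █ █ █     █   
               ┃ █████ █ █ ██████████
               ┗━━━━━━━━━━━━━━━━━━━━━
                                     


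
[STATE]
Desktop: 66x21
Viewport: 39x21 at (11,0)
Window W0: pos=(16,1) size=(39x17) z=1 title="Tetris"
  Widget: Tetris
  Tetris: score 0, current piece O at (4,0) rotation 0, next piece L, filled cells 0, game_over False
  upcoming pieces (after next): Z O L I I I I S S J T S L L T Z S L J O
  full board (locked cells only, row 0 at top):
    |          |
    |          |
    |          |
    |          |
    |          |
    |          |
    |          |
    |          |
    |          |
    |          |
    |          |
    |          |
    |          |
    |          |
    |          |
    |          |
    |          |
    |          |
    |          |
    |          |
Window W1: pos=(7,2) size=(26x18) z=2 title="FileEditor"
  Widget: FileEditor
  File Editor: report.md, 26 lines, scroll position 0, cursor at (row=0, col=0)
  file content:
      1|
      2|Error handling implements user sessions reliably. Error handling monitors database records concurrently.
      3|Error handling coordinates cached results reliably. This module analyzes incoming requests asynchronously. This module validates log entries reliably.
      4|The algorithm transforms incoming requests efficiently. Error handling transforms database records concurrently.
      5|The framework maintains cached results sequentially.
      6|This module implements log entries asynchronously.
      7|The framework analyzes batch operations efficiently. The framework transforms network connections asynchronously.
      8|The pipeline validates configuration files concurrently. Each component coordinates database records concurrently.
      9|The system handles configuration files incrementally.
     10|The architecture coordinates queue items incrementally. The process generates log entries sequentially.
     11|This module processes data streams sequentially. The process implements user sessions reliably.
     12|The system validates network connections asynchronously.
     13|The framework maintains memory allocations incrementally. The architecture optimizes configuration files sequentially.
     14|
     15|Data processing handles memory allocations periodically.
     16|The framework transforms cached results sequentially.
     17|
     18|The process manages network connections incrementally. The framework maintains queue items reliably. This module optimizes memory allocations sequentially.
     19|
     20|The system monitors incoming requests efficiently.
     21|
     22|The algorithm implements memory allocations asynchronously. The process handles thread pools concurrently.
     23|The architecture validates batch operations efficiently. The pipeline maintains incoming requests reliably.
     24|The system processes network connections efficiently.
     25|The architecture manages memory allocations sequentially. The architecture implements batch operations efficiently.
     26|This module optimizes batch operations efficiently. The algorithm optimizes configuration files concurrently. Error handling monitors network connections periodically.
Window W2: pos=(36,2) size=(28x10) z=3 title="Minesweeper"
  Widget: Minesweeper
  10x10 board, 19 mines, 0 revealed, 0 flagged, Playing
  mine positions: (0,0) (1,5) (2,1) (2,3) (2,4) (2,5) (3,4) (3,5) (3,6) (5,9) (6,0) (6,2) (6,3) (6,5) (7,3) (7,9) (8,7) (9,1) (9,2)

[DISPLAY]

                                       
     ┏━━━━━━━━━━━━━━━━━━━━━━━━━━━━━━━━━
━━━━━━━━━━━━━━━━━━━━━┓   ┏━━━━━━━━━━━━━
leEditor             ┃───┃ Minesweeper 
─────────────────────┨   ┠─────────────
                    ▲┃   ┃■■■■■■■■■■   
or handling implemen█┃   ┃■■■■■■■■■■   
or handling coordina░┃   ┃■■■■■■■■■■   
 algorithm transform░┃   ┃■■■■■■■■■■   
 framework maintains░┃   ┃■■■■■■■■■■   
s module implements ░┃:  ┃■■■■■■■■■■   
 framework analyzes ░┃   ┗━━━━━━━━━━━━━
 pipeline validates ░┃                 
 system handles conf░┃                 
 architecture coordi░┃                 
s module processes d░┃                 
 system validates ne░┃                 
 framework maintains░┃━━━━━━━━━━━━━━━━━
                    ▼┃                 
━━━━━━━━━━━━━━━━━━━━━┛                 
                                       


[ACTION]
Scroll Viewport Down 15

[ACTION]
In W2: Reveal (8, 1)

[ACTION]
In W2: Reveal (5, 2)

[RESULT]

                                       
     ┏━━━━━━━━━━━━━━━━━━━━━━━━━━━━━━━━━
━━━━━━━━━━━━━━━━━━━━━┓   ┏━━━━━━━━━━━━━
leEditor             ┃───┃ Minesweeper 
─────────────────────┨   ┠─────────────
                    ▲┃   ┃■■■■■■■■■■   
or handling implemen█┃   ┃■■■■■■■■■■   
or handling coordina░┃   ┃■■■■■■■■■■   
 algorithm transform░┃   ┃■■■■■■■■■■   
 framework maintains░┃   ┃■■■■■■■■■■   
s module implements ░┃:  ┃■■2■■■■■■■   
 framework analyzes ░┃   ┗━━━━━━━━━━━━━
 pipeline validates ░┃                 
 system handles conf░┃                 
 architecture coordi░┃                 
s module processes d░┃                 
 system validates ne░┃                 
 framework maintains░┃━━━━━━━━━━━━━━━━━
                    ▼┃                 
━━━━━━━━━━━━━━━━━━━━━┛                 
                                       


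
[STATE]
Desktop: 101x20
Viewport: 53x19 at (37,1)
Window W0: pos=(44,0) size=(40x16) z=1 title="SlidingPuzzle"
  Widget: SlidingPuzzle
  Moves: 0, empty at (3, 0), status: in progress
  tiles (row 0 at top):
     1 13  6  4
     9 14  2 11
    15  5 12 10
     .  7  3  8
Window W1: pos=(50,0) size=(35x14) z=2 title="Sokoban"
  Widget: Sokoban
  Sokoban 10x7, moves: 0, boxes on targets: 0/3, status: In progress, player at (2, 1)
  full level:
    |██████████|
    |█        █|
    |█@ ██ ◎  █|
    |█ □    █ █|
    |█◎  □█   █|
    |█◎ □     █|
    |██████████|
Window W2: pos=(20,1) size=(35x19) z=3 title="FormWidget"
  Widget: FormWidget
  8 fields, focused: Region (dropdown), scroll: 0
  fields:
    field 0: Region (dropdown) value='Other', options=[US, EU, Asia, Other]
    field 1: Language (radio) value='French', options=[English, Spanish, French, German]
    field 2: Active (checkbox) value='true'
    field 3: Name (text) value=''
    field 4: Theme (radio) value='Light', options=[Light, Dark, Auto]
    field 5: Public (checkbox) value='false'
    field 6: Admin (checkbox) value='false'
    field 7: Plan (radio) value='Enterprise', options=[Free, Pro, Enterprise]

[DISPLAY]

━━━━━━━━━━━━━━━━━┓oban                         ┃     
                 ┃─────────────────────────────┨     
─────────────────┨██████                       ┃     
ther           ▼]┃     █                       ┃     
) English  ( ) Sp┃█ ◎  █                       ┃     
]                ┃   █ █                       ┃     
                ]┃□█   █                       ┃     
) Light  ( ) Dark┃     █                       ┃     
]                ┃██████                       ┃     
]                ┃s: 0  0/3                    ┃     
) Free  ( ) Pro  ┃                             ┃     
                 ┃                             ┃     
                 ┃━━━━━━━━━━━━━━━━━━━━━━━━━━━━━┛     
                 ┃                            ┃      
                 ┃━━━━━━━━━━━━━━━━━━━━━━━━━━━━┛      
                 ┃                                   
                 ┃                                   
                 ┃                                   
━━━━━━━━━━━━━━━━━┛                                   


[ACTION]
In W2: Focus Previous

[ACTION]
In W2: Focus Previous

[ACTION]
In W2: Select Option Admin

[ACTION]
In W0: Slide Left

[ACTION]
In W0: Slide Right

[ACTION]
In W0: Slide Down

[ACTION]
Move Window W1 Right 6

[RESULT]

━━━━━━━━━━━━━━━━━┓z┃ Sokoban                         
                 ┃─┠─────────────────────────────────
─────────────────┨┬┃██████████                       
ther           ▼]┃│┃█        █                       
) English  ( ) Sp┃┼┃█@ ██ ◎  █                       
]                ┃│┃█ □    █ █                       
                ]┃┼┃█◎  □█   █                       
) Light  ( ) Dark┃│┃█◎ □     █                       
]                ┃┼┃██████████                       
]                ┃│┃Moves: 0  0/3                    
) Free  ( ) Pro  ┃┴┃                                 
                 ┃ ┃                                 
                 ┃ ┗━━━━━━━━━━━━━━━━━━━━━━━━━━━━━━━━━
                 ┃                            ┃      
                 ┃━━━━━━━━━━━━━━━━━━━━━━━━━━━━┛      
                 ┃                                   
                 ┃                                   
                 ┃                                   
━━━━━━━━━━━━━━━━━┛                                   
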